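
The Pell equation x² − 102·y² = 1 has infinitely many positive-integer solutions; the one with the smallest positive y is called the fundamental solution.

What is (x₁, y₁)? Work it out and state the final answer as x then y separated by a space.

101 10

√102 → a₀=10, period (10,20); ℓ=2 even so k=1
a_0=10:  p_0=10·1+0=10,  q_0=10·0+1=1
a_1=10:  p_1=10·10+1=101,  q_1=10·1+0=10
→ (101, 10).  Check: 101²=10201, 102·10²=10200, difference 1.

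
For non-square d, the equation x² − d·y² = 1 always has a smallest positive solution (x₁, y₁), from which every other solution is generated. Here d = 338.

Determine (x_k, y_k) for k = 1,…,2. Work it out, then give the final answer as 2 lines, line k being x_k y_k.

d=338: √d = [18; 2,1,1,2,36] (ℓ=5, odd), read p_9/q_9
step 0: (18, 1)  from 18·(1,0) + (0,1)
…
step 8: (43958, 2391)  from 1·(26327,1432) + (17631,959)
step 9: (114243, 6214)  from 2·(43958,2391) + (26327,1432)
→ (114243, 6214).  Check: 114243²=13051463049, 338·6214²=13051463048, difference 1.
n=2: (114243,6214)∘(114243,6214) = (114243·114243+338·6214·6214, 114243·6214+6214·114243) = (26102926097,1419812004)

114243 6214
26102926097 1419812004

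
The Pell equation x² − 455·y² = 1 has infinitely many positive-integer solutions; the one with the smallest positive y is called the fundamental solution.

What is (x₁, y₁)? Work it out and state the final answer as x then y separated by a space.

64 3

[21; 3,42] for √455; ℓ=2 ⇒ convergent index 1
step 0: (21, 1)  from 21·(1,0) + (0,1)
step 1: (64, 3)  from 3·(21,1) + (1,0)
(x₁, y₁) = (64, 3);  64² − 455·3² = 1 ✓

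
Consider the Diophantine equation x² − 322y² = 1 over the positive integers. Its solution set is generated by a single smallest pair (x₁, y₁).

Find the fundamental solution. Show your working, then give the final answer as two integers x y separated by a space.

323 18

[17; 1,16,1,34] for √322; ℓ=4 ⇒ convergent index 3
step 0: (17, 1)  from 17·(1,0) + (0,1)
…
step 2: (305, 17)  from 16·(18,1) + (17,1)
step 3: (323, 18)  from 1·(305,17) + (18,1)
→ (323, 18).  Check: 323²=104329, 322·18²=104328, difference 1.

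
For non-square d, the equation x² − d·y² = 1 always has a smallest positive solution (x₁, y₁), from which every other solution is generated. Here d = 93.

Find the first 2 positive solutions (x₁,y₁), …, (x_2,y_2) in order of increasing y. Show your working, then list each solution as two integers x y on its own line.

√93 = [9; 1,1,1,4,6,4,1,1,1,18, …], period ℓ=10 (even) → k=9
a_0=9:  p_0=9·1+0=9,  q_0=9·0+1=1
a_1=1:  p_1=1·9+1=10,  q_1=1·1+0=1
a_2=1:  p_2=1·10+9=19,  q_2=1·1+1=2
…
a_4=4:  p_4=4·29+19=135,  q_4=4·3+2=14
…
a_6=4:  p_6=4·839+135=3491,  q_6=4·87+14=362
a_7=1:  p_7=1·3491+839=4330,  q_7=1·362+87=449
a_8=1:  p_8=1·4330+3491=7821,  q_8=1·449+362=811
a_9=1:  p_9=1·7821+4330=12151,  q_9=1·811+449=1260
fundamental: x₁=12151, y₁=1260  (since 147646801 − 93·1587600 = 1)
k=2:  x_2 = 12151·12151+93·1260·1260 = 295293601,  y_2 = 12151·1260+1260·12151 = 30620520

12151 1260
295293601 30620520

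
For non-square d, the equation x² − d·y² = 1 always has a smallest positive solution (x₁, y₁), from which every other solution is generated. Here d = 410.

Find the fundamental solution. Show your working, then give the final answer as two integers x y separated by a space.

81 4

d=410: √d = [20; 4,40] (ℓ=2, even), read p_1/q_1
i=0: a=20 ⇒ p=20, q=1
i=1: a=4 ⇒ p=81, q=4
(x₁, y₁) = (81, 4);  81² − 410·4² = 1 ✓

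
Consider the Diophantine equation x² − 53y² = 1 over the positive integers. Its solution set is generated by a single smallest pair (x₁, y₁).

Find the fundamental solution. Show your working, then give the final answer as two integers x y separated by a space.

[7; 3,1,1,3,14] for √53; ℓ=5 ⇒ convergent index 9
step 0: (7, 1)  from 7·(1,0) + (0,1)
step 1: (22, 3)  from 3·(7,1) + (1,0)
step 2: (29, 4)  from 1·(22,3) + (7,1)
…
step 4: (182, 25)  from 3·(51,7) + (29,4)
step 5: (2599, 357)  from 14·(182,25) + (51,7)
step 6: (7979, 1096)  from 3·(2599,357) + (182,25)
step 7: (10578, 1453)  from 1·(7979,1096) + (2599,357)
step 8: (18557, 2549)  from 1·(10578,1453) + (7979,1096)
step 9: (66249, 9100)  from 3·(18557,2549) + (10578,1453)
fundamental: x₁=66249, y₁=9100  (since 4388930001 − 53·82810000 = 1)

66249 9100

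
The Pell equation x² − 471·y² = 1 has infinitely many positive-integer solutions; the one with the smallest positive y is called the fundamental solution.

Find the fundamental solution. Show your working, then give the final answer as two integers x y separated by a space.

7838695 361188

√471 = [21; 1,2,2,1,3,…,2,1,42, …], period ℓ=14 (even) → k=13
a_0=21:  p_0=21·1+0=21,  q_0=21·0+1=1
…
a_2=2:  p_2=2·22+21=65,  q_2=2·1+1=3
a_3=2:  p_3=2·65+22=152,  q_3=2·3+1=7
a_4=1:  p_4=1·152+65=217,  q_4=1·7+3=10
a_5=3:  p_5=3·217+152=803,  q_5=3·10+7=37
a_6=4:  p_6=4·803+217=3429,  q_6=4·37+10=158
…
a_9=3:  p_9=3·198665+48809=644804,  q_9=3·9154+2249=29711
a_10=1:  p_10=1·644804+198665=843469,  q_10=1·29711+9154=38865
a_11=2:  p_11=2·843469+644804=2331742,  q_11=2·38865+29711=107441
a_12=2:  p_12=2·2331742+843469=5506953,  q_12=2·107441+38865=253747
a_13=1:  p_13=1·5506953+2331742=7838695,  q_13=1·253747+107441=361188
(x₁, y₁) = (7838695, 361188);  7838695² − 471·361188² = 1 ✓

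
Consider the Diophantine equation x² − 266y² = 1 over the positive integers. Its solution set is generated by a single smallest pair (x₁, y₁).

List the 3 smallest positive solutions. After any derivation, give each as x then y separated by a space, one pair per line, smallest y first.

√266 = [16; 3,4,3,32, …], period ℓ=4 (even) → k=3
k=0  a_k=16  p_k/q_k = 16/1
k=1  a_k=3  p_k/q_k = 49/3
k=2  a_k=4  p_k/q_k = 212/13
k=3  a_k=3  p_k/q_k = 685/42
(x₁, y₁) = (685, 42);  685² − 266·42² = 1 ✓
(685+42√266)^2 = 938449 + 57540√266
(685+42√266)^3 = 1285674445 + 78829758√266

685 42
938449 57540
1285674445 78829758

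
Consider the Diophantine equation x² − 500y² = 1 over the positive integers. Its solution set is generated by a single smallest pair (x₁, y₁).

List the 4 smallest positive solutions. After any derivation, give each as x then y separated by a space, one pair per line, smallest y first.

930249 41602
1730726404001 77400437796
3220013013190122249 144003359718540806
5990827771012465337616001 267917962749548332043592

[22; 2,1,3,2,1,…,1,2,44] for √500; ℓ=14 ⇒ convergent index 13
i=0: a=22 ⇒ p=22, q=1
i=1: a=2 ⇒ p=45, q=2
…
i=5: a=1 ⇒ p=805, q=36
…
i=9: a=1 ⇒ p=30254, q=1353
…
i=11: a=3 ⇒ p=259205, q=11592
i=12: a=1 ⇒ p=335522, q=15005
i=13: a=2 ⇒ p=930249, q=41602
→ (930249, 41602).  Check: 930249²=865363202001, 500·41602²=865363202000, difference 1.
(930249+41602√500)^2 = 1730726404001 + 77400437796√500
(930249+41602√500)^3 = 3220013013190122249 + 144003359718540806√500
(930249+41602√500)^4 = 5990827771012465337616001 + 267917962749548332043592√500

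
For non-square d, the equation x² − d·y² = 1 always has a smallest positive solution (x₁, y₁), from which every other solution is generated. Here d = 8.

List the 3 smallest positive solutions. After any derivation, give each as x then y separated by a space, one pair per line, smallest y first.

√8 = [2; 1,4, …], period ℓ=2 (even) → k=1
step 0: (2, 1)  from 2·(1,0) + (0,1)
step 1: (3, 1)  from 1·(2,1) + (1,0)
→ (3, 1).  Check: 3²=9, 8·1²=8, difference 1.
k=2:  x_2 = 3·3+8·1·1 = 17,  y_2 = 3·1+1·3 = 6
k=3:  x_3 = 3·17+8·1·6 = 99,  y_3 = 3·6+1·17 = 35

3 1
17 6
99 35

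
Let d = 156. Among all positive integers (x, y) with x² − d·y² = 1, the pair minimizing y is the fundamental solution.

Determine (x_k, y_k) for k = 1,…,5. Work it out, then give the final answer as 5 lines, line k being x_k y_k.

25 2
1249 100
62425 4998
3120001 249800
155937625 12485002

[12; 2,24] for √156; ℓ=2 ⇒ convergent index 1
step 0: (12, 1)  from 12·(1,0) + (0,1)
step 1: (25, 2)  from 2·(12,1) + (1,0)
(x₁, y₁) = (25, 2);  25² − 156·2² = 1 ✓
k=2:  x_2 = 25·25+156·2·2 = 1249,  y_2 = 25·2+2·25 = 100
k=3:  x_3 = 25·1249+156·2·100 = 62425,  y_3 = 25·100+2·1249 = 4998
k=4:  x_4 = 25·62425+156·2·4998 = 3120001,  y_4 = 25·4998+2·62425 = 249800
k=5:  x_5 = 25·3120001+156·2·249800 = 155937625,  y_5 = 25·249800+2·3120001 = 12485002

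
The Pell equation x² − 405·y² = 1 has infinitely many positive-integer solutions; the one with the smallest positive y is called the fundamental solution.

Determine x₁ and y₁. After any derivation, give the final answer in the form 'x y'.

√405 → a₀=20, period (8,40); ℓ=2 even so k=1
a_0=20:  p_0=20·1+0=20,  q_0=20·0+1=1
a_1=8:  p_1=8·20+1=161,  q_1=8·1+0=8
fundamental: x₁=161, y₁=8  (since 25921 − 405·64 = 1)

161 8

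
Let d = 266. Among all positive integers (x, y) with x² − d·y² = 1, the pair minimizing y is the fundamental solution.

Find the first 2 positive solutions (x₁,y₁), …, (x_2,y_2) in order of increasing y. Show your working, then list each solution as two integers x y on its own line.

[16; 3,4,3,32] for √266; ℓ=4 ⇒ convergent index 3
k=0  a_k=16  p_k/q_k = 16/1
k=1  a_k=3  p_k/q_k = 49/3
k=2  a_k=4  p_k/q_k = 212/13
k=3  a_k=3  p_k/q_k = 685/42
→ (685, 42).  Check: 685²=469225, 266·42²=469224, difference 1.
(x_2, y_2) = (685·685 + 266·42·42, 685·42 + 42·685) = (938449, 57540)

685 42
938449 57540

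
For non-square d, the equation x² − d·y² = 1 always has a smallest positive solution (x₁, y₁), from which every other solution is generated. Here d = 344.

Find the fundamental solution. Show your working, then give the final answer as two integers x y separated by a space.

10405 561

√344 = [18; 1,1,4,1,3,1,4,1,1,36, …], period ℓ=10 (even) → k=9
step 0: (18, 1)  from 18·(1,0) + (0,1)
…
step 2: (37, 2)  from 1·(19,1) + (18,1)
…
step 4: (204, 11)  from 1·(167,9) + (37,2)
step 5: (779, 42)  from 3·(204,11) + (167,9)
…
step 7: (4711, 254)  from 4·(983,53) + (779,42)
step 8: (5694, 307)  from 1·(4711,254) + (983,53)
step 9: (10405, 561)  from 1·(5694,307) + (4711,254)
fundamental: x₁=10405, y₁=561  (since 108264025 − 344·314721 = 1)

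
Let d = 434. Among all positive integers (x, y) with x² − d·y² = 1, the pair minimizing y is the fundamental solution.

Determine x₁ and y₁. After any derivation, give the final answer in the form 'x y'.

125 6

√434 = [20; 1,4,1,40, …], period ℓ=4 (even) → k=3
k=0  a_k=20  p_k/q_k = 20/1
…
k=2  a_k=4  p_k/q_k = 104/5
k=3  a_k=1  p_k/q_k = 125/6
fundamental: x₁=125, y₁=6  (since 15625 − 434·36 = 1)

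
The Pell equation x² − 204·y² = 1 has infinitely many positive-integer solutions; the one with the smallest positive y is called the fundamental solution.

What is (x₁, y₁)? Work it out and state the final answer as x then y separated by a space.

√204 → a₀=14, period (3,1,1,6,1,1,3,28); ℓ=8 even so k=7
i=0: a=14 ⇒ p=14, q=1
…
i=2: a=1 ⇒ p=57, q=4
i=3: a=1 ⇒ p=100, q=7
i=4: a=6 ⇒ p=657, q=46
i=5: a=1 ⇒ p=757, q=53
i=6: a=1 ⇒ p=1414, q=99
i=7: a=3 ⇒ p=4999, q=350
(x₁, y₁) = (4999, 350);  4999² − 204·350² = 1 ✓

4999 350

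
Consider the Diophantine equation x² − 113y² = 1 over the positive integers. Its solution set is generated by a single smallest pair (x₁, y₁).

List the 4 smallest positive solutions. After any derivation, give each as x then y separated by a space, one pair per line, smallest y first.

√113 = [10; 1,1,1,2,2,1,1,1,20, …], period ℓ=9 (odd) → k=17
i=0: a=10 ⇒ p=10, q=1
…
i=2: a=1 ⇒ p=21, q=2
…
i=5: a=2 ⇒ p=202, q=19
i=6: a=1 ⇒ p=287, q=27
i=7: a=1 ⇒ p=489, q=46
…
i=9: a=20 ⇒ p=16009, q=1506
i=10: a=1 ⇒ p=16785, q=1579
i=11: a=1 ⇒ p=32794, q=3085
…
i=13: a=2 ⇒ p=131952, q=12413
…
i=15: a=1 ⇒ p=445435, q=41903
i=16: a=1 ⇒ p=758918, q=71393
i=17: a=1 ⇒ p=1204353, q=113296
→ (1204353, 113296).  Check: 1204353²=1450466148609, 113·113296²=1450466148608, difference 1.
k=2:  x_2 = 1204353·1204353+113·113296·113296 = 2900932297217,  y_2 = 1204353·113296+113296·1204353 = 272896754976
k=3:  x_3 = 1204353·2900932297217+113·113296·272896754976 = 6987493029899166849,  y_3 = 1204353·272896754976+113296·2900932297217 = 657328051091107760
k=4:  x_4 = 1204353·6987493029899166849+113·113296·657328051091107760 = 16830816386073401651890177,  y_4 = 1204353·657328051091107760+113296·6987493029899166849 = 1583310020631184911403584

1204353 113296
2900932297217 272896754976
6987493029899166849 657328051091107760
16830816386073401651890177 1583310020631184911403584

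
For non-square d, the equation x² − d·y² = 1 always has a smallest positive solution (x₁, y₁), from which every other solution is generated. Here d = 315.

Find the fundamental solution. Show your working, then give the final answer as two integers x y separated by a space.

71 4

[17; 1,2,1,34] for √315; ℓ=4 ⇒ convergent index 3
i=0: a=17 ⇒ p=17, q=1
…
i=2: a=2 ⇒ p=53, q=3
i=3: a=1 ⇒ p=71, q=4
→ (71, 4).  Check: 71²=5041, 315·4²=5040, difference 1.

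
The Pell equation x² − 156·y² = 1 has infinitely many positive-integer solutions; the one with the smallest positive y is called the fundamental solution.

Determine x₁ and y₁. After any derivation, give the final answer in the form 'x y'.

d=156: √d = [12; 2,24] (ℓ=2, even), read p_1/q_1
i=0: a=12 ⇒ p=12, q=1
i=1: a=2 ⇒ p=25, q=2
(x₁, y₁) = (25, 2);  25² − 156·2² = 1 ✓

25 2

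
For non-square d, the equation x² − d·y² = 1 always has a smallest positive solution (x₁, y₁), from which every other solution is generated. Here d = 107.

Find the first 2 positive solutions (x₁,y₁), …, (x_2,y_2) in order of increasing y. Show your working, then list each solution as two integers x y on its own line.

962 93
1850887 178932

√107 → a₀=10, period (2,1,9,1,2,20); ℓ=6 even so k=5
step 0: (10, 1)  from 10·(1,0) + (0,1)
step 1: (21, 2)  from 2·(10,1) + (1,0)
step 2: (31, 3)  from 1·(21,2) + (10,1)
…
step 4: (331, 32)  from 1·(300,29) + (31,3)
step 5: (962, 93)  from 2·(331,32) + (300,29)
(x₁, y₁) = (962, 93);  962² − 107·93² = 1 ✓
(962+93√107)^2 = 1850887 + 178932√107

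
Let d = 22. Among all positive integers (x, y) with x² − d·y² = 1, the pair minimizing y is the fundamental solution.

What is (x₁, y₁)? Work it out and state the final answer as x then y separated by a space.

197 42

[4; 1,2,4,2,1,8] for √22; ℓ=6 ⇒ convergent index 5
step 0: (4, 1)  from 4·(1,0) + (0,1)
…
step 2: (14, 3)  from 2·(5,1) + (4,1)
…
step 4: (136, 29)  from 2·(61,13) + (14,3)
step 5: (197, 42)  from 1·(136,29) + (61,13)
fundamental: x₁=197, y₁=42  (since 38809 − 22·1764 = 1)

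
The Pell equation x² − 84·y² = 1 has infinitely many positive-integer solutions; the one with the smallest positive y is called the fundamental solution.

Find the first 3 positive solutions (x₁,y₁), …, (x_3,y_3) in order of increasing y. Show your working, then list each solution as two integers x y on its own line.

√84 → a₀=9, period (6,18); ℓ=2 even so k=1
k=0  a_k=9  p_k/q_k = 9/1
k=1  a_k=6  p_k/q_k = 55/6
(x₁, y₁) = (55, 6);  55² − 84·6² = 1 ✓
(x_2, y_2) = (55·55 + 84·6·6, 55·6 + 6·55) = (6049, 660)
(x_3, y_3) = (55·6049 + 84·6·660, 55·660 + 6·6049) = (665335, 72594)

55 6
6049 660
665335 72594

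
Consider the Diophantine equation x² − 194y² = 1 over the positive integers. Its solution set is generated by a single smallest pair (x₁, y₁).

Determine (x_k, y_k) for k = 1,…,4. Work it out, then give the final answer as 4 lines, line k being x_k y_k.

[13; 1,12,1,26] for √194; ℓ=4 ⇒ convergent index 3
k=0  a_k=13  p_k/q_k = 13/1
…
k=2  a_k=12  p_k/q_k = 181/13
k=3  a_k=1  p_k/q_k = 195/14
→ (195, 14).  Check: 195²=38025, 194·14²=38024, difference 1.
(195+14√194)^2 = 76049 + 5460√194
(195+14√194)^3 = 29658915 + 2129386√194
(195+14√194)^4 = 11566900801 + 830455080√194

195 14
76049 5460
29658915 2129386
11566900801 830455080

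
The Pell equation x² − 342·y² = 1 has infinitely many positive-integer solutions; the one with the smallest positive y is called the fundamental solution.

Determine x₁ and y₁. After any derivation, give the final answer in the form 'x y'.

√342 = [18; 2,36, …], period ℓ=2 (even) → k=1
a_0=18:  p_0=18·1+0=18,  q_0=18·0+1=1
a_1=2:  p_1=2·18+1=37,  q_1=2·1+0=2
(x₁, y₁) = (37, 2);  37² − 342·2² = 1 ✓

37 2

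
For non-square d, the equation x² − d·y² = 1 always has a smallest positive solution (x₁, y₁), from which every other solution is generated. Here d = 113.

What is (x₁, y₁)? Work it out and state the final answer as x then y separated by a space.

√113 = [10; 1,1,1,2,2,1,1,1,20, …], period ℓ=9 (odd) → k=17
i=0: a=10 ⇒ p=10, q=1
…
i=3: a=1 ⇒ p=32, q=3
…
i=5: a=2 ⇒ p=202, q=19
i=6: a=1 ⇒ p=287, q=27
i=7: a=1 ⇒ p=489, q=46
i=8: a=1 ⇒ p=776, q=73
…
i=12: a=1 ⇒ p=49579, q=4664
…
i=14: a=2 ⇒ p=313483, q=29490
…
i=16: a=1 ⇒ p=758918, q=71393
i=17: a=1 ⇒ p=1204353, q=113296
→ (1204353, 113296).  Check: 1204353²=1450466148609, 113·113296²=1450466148608, difference 1.

1204353 113296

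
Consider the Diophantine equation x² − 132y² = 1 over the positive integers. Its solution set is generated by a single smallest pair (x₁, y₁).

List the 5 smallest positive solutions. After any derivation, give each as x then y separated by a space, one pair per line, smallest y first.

23 2
1057 92
48599 4230
2234497 194488
102738263 8942218

√132 = [11; 2,22, …], period ℓ=2 (even) → k=1
k=0  a_k=11  p_k/q_k = 11/1
k=1  a_k=2  p_k/q_k = 23/2
→ (23, 2).  Check: 23²=529, 132·2²=528, difference 1.
k=2:  x_2 = 23·23+132·2·2 = 1057,  y_2 = 23·2+2·23 = 92
k=3:  x_3 = 23·1057+132·2·92 = 48599,  y_3 = 23·92+2·1057 = 4230
k=4:  x_4 = 23·48599+132·2·4230 = 2234497,  y_4 = 23·4230+2·48599 = 194488
k=5:  x_5 = 23·2234497+132·2·194488 = 102738263,  y_5 = 23·194488+2·2234497 = 8942218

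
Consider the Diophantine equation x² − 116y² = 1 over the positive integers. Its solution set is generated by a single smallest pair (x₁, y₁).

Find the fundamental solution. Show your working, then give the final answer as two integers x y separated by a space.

9801 910

d=116: √d = [10; 1,3,2,1,4,1,2,3,1,20] (ℓ=10, even), read p_9/q_9
k=0  a_k=10  p_k/q_k = 10/1
…
k=8  a_k=3  p_k/q_k = 7550/701
k=9  a_k=1  p_k/q_k = 9801/910
→ (9801, 910).  Check: 9801²=96059601, 116·910²=96059600, difference 1.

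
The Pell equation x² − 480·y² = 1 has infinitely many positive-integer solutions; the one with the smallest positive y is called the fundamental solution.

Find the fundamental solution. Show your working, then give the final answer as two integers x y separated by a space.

d=480: √d = [21; 1,9,1,42] (ℓ=4, even), read p_3/q_3
a_0=21:  p_0=21·1+0=21,  q_0=21·0+1=1
…
a_2=9:  p_2=9·22+21=219,  q_2=9·1+1=10
a_3=1:  p_3=1·219+22=241,  q_3=1·10+1=11
(x₁, y₁) = (241, 11);  241² − 480·11² = 1 ✓

241 11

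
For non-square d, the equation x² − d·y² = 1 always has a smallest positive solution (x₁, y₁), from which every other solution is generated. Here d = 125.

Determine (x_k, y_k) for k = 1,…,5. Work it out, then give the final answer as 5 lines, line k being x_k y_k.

930249 83204
1730726404001 154800875592
3220013013190122249 288006719437081612
5990827771012465337616001 535835925499096664087184
11145923086309929722690704506249 996921667718930338621440576020

d=125: √d = [11; 5,1,1,5,22] (ℓ=5, odd), read p_9/q_9
i=0: a=11 ⇒ p=11, q=1
i=1: a=5 ⇒ p=56, q=5
i=2: a=1 ⇒ p=67, q=6
…
i=5: a=22 ⇒ p=15127, q=1353
i=6: a=5 ⇒ p=76317, q=6826
i=7: a=1 ⇒ p=91444, q=8179
i=8: a=1 ⇒ p=167761, q=15005
i=9: a=5 ⇒ p=930249, q=83204
(x₁, y₁) = (930249, 83204);  930249² − 125·83204² = 1 ✓
(930249+83204√125)^2 = 1730726404001 + 154800875592√125
(930249+83204√125)^3 = 3220013013190122249 + 288006719437081612√125
(930249+83204√125)^4 = 5990827771012465337616001 + 535835925499096664087184√125
(930249+83204√125)^5 = 11145923086309929722690704506249 + 996921667718930338621440576020√125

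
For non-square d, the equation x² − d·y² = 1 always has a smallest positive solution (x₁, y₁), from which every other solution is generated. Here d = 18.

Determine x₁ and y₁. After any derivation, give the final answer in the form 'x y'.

17 4

√18 → a₀=4, period (4,8); ℓ=2 even so k=1
step 0: (4, 1)  from 4·(1,0) + (0,1)
step 1: (17, 4)  from 4·(4,1) + (1,0)
(x₁, y₁) = (17, 4);  17² − 18·4² = 1 ✓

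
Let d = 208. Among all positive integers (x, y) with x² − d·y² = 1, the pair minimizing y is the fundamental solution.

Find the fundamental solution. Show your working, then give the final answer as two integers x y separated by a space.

d=208: √d = [14; 2,2,1,2,2,28] (ℓ=6, even), read p_5/q_5
i=0: a=14 ⇒ p=14, q=1
i=1: a=2 ⇒ p=29, q=2
…
i=4: a=2 ⇒ p=274, q=19
i=5: a=2 ⇒ p=649, q=45
(x₁, y₁) = (649, 45);  649² − 208·45² = 1 ✓

649 45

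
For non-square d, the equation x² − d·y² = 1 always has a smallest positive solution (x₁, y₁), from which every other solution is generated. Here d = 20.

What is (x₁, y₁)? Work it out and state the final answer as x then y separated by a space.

9 2

√20 → a₀=4, period (2,8); ℓ=2 even so k=1
i=0: a=4 ⇒ p=4, q=1
i=1: a=2 ⇒ p=9, q=2
(x₁, y₁) = (9, 2);  9² − 20·2² = 1 ✓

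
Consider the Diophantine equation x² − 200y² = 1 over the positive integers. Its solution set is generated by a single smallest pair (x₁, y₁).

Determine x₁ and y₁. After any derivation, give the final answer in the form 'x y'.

99 7

[14; 7,28] for √200; ℓ=2 ⇒ convergent index 1
k=0  a_k=14  p_k/q_k = 14/1
k=1  a_k=7  p_k/q_k = 99/7
→ (99, 7).  Check: 99²=9801, 200·7²=9800, difference 1.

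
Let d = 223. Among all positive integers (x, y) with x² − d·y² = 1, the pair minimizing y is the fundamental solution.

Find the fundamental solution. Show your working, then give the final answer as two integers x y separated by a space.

224 15

[14; 1,13,1,28] for √223; ℓ=4 ⇒ convergent index 3
a_0=14:  p_0=14·1+0=14,  q_0=14·0+1=1
…
a_2=13:  p_2=13·15+14=209,  q_2=13·1+1=14
a_3=1:  p_3=1·209+15=224,  q_3=1·14+1=15
→ (224, 15).  Check: 224²=50176, 223·15²=50175, difference 1.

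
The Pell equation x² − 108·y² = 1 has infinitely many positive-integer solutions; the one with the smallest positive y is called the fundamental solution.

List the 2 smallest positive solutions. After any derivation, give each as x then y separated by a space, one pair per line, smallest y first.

[10; 2,1,1,4,1,1,2,20] for √108; ℓ=8 ⇒ convergent index 7
k=0  a_k=10  p_k/q_k = 10/1
k=1  a_k=2  p_k/q_k = 21/2
…
k=3  a_k=1  p_k/q_k = 52/5
k=4  a_k=4  p_k/q_k = 239/23
k=5  a_k=1  p_k/q_k = 291/28
k=6  a_k=1  p_k/q_k = 530/51
k=7  a_k=2  p_k/q_k = 1351/130
(x₁, y₁) = (1351, 130);  1351² − 108·130² = 1 ✓
n=2: (1351,130)∘(1351,130) = (1351·1351+108·130·130, 1351·130+130·1351) = (3650401,351260)

1351 130
3650401 351260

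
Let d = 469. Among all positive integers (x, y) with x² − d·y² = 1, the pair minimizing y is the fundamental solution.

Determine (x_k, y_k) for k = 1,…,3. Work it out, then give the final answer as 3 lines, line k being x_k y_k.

[21; 1,1,1,10,6,10,1,1,1,42] for √469; ℓ=10 ⇒ convergent index 9
k=0  a_k=21  p_k/q_k = 21/1
k=1  a_k=1  p_k/q_k = 22/1
…
k=3  a_k=1  p_k/q_k = 65/3
k=4  a_k=10  p_k/q_k = 693/32
…
k=7  a_k=1  p_k/q_k = 47146/2177
k=8  a_k=1  p_k/q_k = 90069/4159
k=9  a_k=1  p_k/q_k = 137215/6336
fundamental: x₁=137215, y₁=6336  (since 18827956225 − 469·40144896 = 1)
(137215+6336√469)^2 = 37655912449 + 1738788480√469
(137215+6336√469)^3 = 10333912053241855 + 477175722560064√469

137215 6336
37655912449 1738788480
10333912053241855 477175722560064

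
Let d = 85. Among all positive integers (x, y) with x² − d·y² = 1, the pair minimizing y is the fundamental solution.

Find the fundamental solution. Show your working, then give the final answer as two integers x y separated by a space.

285769 30996

√85 → a₀=9, period (4,1,1,4,18); ℓ=5 odd so k=9
i=0: a=9 ⇒ p=9, q=1
…
i=8: a=1 ⇒ p=62739, q=6805
i=9: a=4 ⇒ p=285769, q=30996
(x₁, y₁) = (285769, 30996);  285769² − 85·30996² = 1 ✓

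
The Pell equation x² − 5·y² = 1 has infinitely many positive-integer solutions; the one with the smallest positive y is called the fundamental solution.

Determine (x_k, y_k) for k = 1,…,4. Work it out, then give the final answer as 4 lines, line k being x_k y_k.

√5 → a₀=2, period (4); ℓ=1 odd so k=1
step 0: (2, 1)  from 2·(1,0) + (0,1)
step 1: (9, 4)  from 4·(2,1) + (1,0)
(x₁, y₁) = (9, 4);  9² − 5·4² = 1 ✓
(9+4√5)^2 = 161 + 72√5
(9+4√5)^3 = 2889 + 1292√5
(9+4√5)^4 = 51841 + 23184√5

9 4
161 72
2889 1292
51841 23184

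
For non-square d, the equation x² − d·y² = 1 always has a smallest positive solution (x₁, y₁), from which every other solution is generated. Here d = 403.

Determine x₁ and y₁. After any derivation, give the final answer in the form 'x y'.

√403 → a₀=20, period (13,2,1,3,1,3,1,2,13,40); ℓ=10 even so k=9
i=0: a=20 ⇒ p=20, q=1
i=1: a=13 ⇒ p=261, q=13
i=2: a=2 ⇒ p=542, q=27
i=3: a=1 ⇒ p=803, q=40
i=4: a=3 ⇒ p=2951, q=147
i=5: a=1 ⇒ p=3754, q=187
…
i=7: a=1 ⇒ p=17967, q=895
i=8: a=2 ⇒ p=50147, q=2498
i=9: a=13 ⇒ p=669878, q=33369
(x₁, y₁) = (669878, 33369);  669878² − 403·33369² = 1 ✓

669878 33369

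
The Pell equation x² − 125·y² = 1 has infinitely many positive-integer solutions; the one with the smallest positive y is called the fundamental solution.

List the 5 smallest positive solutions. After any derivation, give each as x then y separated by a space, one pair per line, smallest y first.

√125 = [11; 5,1,1,5,22, …], period ℓ=5 (odd) → k=9
k=0  a_k=11  p_k/q_k = 11/1
k=1  a_k=5  p_k/q_k = 56/5
…
k=4  a_k=5  p_k/q_k = 682/61
…
k=6  a_k=5  p_k/q_k = 76317/6826
k=7  a_k=1  p_k/q_k = 91444/8179
k=8  a_k=1  p_k/q_k = 167761/15005
k=9  a_k=5  p_k/q_k = 930249/83204
→ (930249, 83204).  Check: 930249²=865363202001, 125·83204²=865363202000, difference 1.
(x_2, y_2) = (930249·930249 + 125·83204·83204, 930249·83204 + 83204·930249) = (1730726404001, 154800875592)
(x_3, y_3) = (930249·1730726404001 + 125·83204·154800875592, 930249·154800875592 + 83204·1730726404001) = (3220013013190122249, 288006719437081612)
(x_4, y_4) = (930249·3220013013190122249 + 125·83204·288006719437081612, 930249·288006719437081612 + 83204·3220013013190122249) = (5990827771012465337616001, 535835925499096664087184)
(x_5, y_5) = (930249·5990827771012465337616001 + 125·83204·535835925499096664087184, 930249·535835925499096664087184 + 83204·5990827771012465337616001) = (11145923086309929722690704506249, 996921667718930338621440576020)

930249 83204
1730726404001 154800875592
3220013013190122249 288006719437081612
5990827771012465337616001 535835925499096664087184
11145923086309929722690704506249 996921667718930338621440576020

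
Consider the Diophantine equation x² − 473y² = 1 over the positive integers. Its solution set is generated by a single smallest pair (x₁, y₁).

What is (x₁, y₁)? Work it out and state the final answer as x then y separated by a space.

[21; 1,2,1,42] for √473; ℓ=4 ⇒ convergent index 3
a_0=21:  p_0=21·1+0=21,  q_0=21·0+1=1
…
a_2=2:  p_2=2·22+21=65,  q_2=2·1+1=3
a_3=1:  p_3=1·65+22=87,  q_3=1·3+1=4
→ (87, 4).  Check: 87²=7569, 473·4²=7568, difference 1.

87 4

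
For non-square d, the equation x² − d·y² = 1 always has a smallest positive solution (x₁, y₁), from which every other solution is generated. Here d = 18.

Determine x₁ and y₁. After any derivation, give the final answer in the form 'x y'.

[4; 4,8] for √18; ℓ=2 ⇒ convergent index 1
step 0: (4, 1)  from 4·(1,0) + (0,1)
step 1: (17, 4)  from 4·(4,1) + (1,0)
fundamental: x₁=17, y₁=4  (since 289 − 18·16 = 1)

17 4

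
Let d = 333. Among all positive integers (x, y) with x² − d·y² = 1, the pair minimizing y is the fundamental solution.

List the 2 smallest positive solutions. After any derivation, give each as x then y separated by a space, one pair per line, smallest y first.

73 4
10657 584

d=333: √d = [18; 4,36] (ℓ=2, even), read p_1/q_1
k=0  a_k=18  p_k/q_k = 18/1
k=1  a_k=4  p_k/q_k = 73/4
→ (73, 4).  Check: 73²=5329, 333·4²=5328, difference 1.
k=2:  x_2 = 73·73+333·4·4 = 10657,  y_2 = 73·4+4·73 = 584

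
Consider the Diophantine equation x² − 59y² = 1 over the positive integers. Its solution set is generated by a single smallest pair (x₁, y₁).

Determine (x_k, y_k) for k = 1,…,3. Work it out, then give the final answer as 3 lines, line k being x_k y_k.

√59 = [7; 1,2,7,2,1,14, …], period ℓ=6 (even) → k=5
i=0: a=7 ⇒ p=7, q=1
…
i=4: a=2 ⇒ p=361, q=47
i=5: a=1 ⇒ p=530, q=69
→ (530, 69).  Check: 530²=280900, 59·69²=280899, difference 1.
(530+69√59)^2 = 561799 + 73140√59
(530+69√59)^3 = 595506410 + 77528331√59

530 69
561799 73140
595506410 77528331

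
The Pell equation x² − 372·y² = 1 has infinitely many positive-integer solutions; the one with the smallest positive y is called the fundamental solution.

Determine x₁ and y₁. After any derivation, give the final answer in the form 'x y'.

12151 630

√372 → a₀=19, period (3,2,12,2,3,38); ℓ=6 even so k=5
step 0: (19, 1)  from 19·(1,0) + (0,1)
…
step 2: (135, 7)  from 2·(58,3) + (19,1)
…
step 4: (3491, 181)  from 2·(1678,87) + (135,7)
step 5: (12151, 630)  from 3·(3491,181) + (1678,87)
fundamental: x₁=12151, y₁=630  (since 147646801 − 372·396900 = 1)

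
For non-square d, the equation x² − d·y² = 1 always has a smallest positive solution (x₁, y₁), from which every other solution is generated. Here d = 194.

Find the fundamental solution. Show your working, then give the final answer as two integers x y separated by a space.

√194 → a₀=13, period (1,12,1,26); ℓ=4 even so k=3
i=0: a=13 ⇒ p=13, q=1
i=1: a=1 ⇒ p=14, q=1
i=2: a=12 ⇒ p=181, q=13
i=3: a=1 ⇒ p=195, q=14
fundamental: x₁=195, y₁=14  (since 38025 − 194·196 = 1)

195 14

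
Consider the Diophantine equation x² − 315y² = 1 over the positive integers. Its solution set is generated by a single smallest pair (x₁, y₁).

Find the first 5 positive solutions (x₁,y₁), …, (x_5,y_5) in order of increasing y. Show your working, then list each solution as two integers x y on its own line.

√315 → a₀=17, period (1,2,1,34); ℓ=4 even so k=3
k=0  a_k=17  p_k/q_k = 17/1
…
k=2  a_k=2  p_k/q_k = 53/3
k=3  a_k=1  p_k/q_k = 71/4
(x₁, y₁) = (71, 4);  71² − 315·4² = 1 ✓
n=2: (71,4)∘(71,4) = (71·71+315·4·4, 71·4+4·71) = (10081,568)
n=3: (10081,568)∘(71,4) = (71·10081+315·4·568, 71·568+4·10081) = (1431431,80652)
n=4: (1431431,80652)∘(71,4) = (71·1431431+315·4·80652, 71·80652+4·1431431) = (203253121,11452016)
n=5: (203253121,11452016)∘(71,4) = (71·203253121+315·4·11452016, 71·11452016+4·203253121) = (28860511751,1626105620)

71 4
10081 568
1431431 80652
203253121 11452016
28860511751 1626105620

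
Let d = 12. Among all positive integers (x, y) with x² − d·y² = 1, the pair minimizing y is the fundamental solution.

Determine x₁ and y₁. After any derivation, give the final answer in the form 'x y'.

7 2

d=12: √d = [3; 2,6] (ℓ=2, even), read p_1/q_1
a_0=3:  p_0=3·1+0=3,  q_0=3·0+1=1
a_1=2:  p_1=2·3+1=7,  q_1=2·1+0=2
fundamental: x₁=7, y₁=2  (since 49 − 12·4 = 1)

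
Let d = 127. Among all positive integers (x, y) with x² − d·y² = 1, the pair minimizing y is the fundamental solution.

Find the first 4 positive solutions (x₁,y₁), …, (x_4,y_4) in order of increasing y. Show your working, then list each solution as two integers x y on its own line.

4730624 419775
44757606858751 3971595379200
423462818377139450624 37576248838264821825
4006486743445029115330560001 355518209168531397366758400

√127 → a₀=11, period (3,1,2,2,7,11,7,2,2,1,3,22); ℓ=12 even so k=11
step 0: (11, 1)  from 11·(1,0) + (0,1)
…
step 5: (2175, 193)  from 7·(293,26) + (124,11)
…
step 7: (171701, 15236)  from 7·(24218,2149) + (2175,193)
…
step 9: (906941, 80478)  from 2·(367620,32621) + (171701,15236)
step 10: (1274561, 113099)  from 1·(906941,80478) + (367620,32621)
step 11: (4730624, 419775)  from 3·(1274561,113099) + (906941,80478)
(x₁, y₁) = (4730624, 419775);  4730624² − 127·419775² = 1 ✓
n=2: (4730624,419775)∘(4730624,419775) = (4730624·4730624+127·419775·419775, 4730624·419775+419775·4730624) = (44757606858751,3971595379200)
n=3: (44757606858751,3971595379200)∘(4730624,419775) = (4730624·44757606858751+127·419775·3971595379200, 4730624·3971595379200+419775·44757606858751) = (423462818377139450624,37576248838264821825)
n=4: (423462818377139450624,37576248838264821825)∘(4730624,419775) = (4730624·423462818377139450624+127·419775·37576248838264821825, 4730624·37576248838264821825+419775·423462818377139450624) = (4006486743445029115330560001,355518209168531397366758400)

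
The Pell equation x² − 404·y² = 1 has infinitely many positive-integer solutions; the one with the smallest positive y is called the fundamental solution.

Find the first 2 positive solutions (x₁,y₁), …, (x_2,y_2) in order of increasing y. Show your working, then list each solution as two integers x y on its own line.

201 10
80801 4020

[20; 10,40] for √404; ℓ=2 ⇒ convergent index 1
k=0  a_k=20  p_k/q_k = 20/1
k=1  a_k=10  p_k/q_k = 201/10
(x₁, y₁) = (201, 10);  201² − 404·10² = 1 ✓
(x_2, y_2) = (201·201 + 404·10·10, 201·10 + 10·201) = (80801, 4020)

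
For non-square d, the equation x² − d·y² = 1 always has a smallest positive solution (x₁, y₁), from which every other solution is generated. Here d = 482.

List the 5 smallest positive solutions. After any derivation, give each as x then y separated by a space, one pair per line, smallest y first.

483 22
466577 21252
450712899 20529410
435388193857 19831388808
420584544552963 19157101059118

d=482: √d = [21; 1,20,1,42] (ℓ=4, even), read p_3/q_3
i=0: a=21 ⇒ p=21, q=1
i=1: a=1 ⇒ p=22, q=1
i=2: a=20 ⇒ p=461, q=21
i=3: a=1 ⇒ p=483, q=22
→ (483, 22).  Check: 483²=233289, 482·22²=233288, difference 1.
(x_2, y_2) = (483·483 + 482·22·22, 483·22 + 22·483) = (466577, 21252)
(x_3, y_3) = (483·466577 + 482·22·21252, 483·21252 + 22·466577) = (450712899, 20529410)
(x_4, y_4) = (483·450712899 + 482·22·20529410, 483·20529410 + 22·450712899) = (435388193857, 19831388808)
(x_5, y_5) = (483·435388193857 + 482·22·19831388808, 483·19831388808 + 22·435388193857) = (420584544552963, 19157101059118)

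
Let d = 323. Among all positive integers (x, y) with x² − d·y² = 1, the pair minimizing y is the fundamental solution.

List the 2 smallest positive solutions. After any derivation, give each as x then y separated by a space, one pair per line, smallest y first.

18 1
647 36

[17; 1,34] for √323; ℓ=2 ⇒ convergent index 1
i=0: a=17 ⇒ p=17, q=1
i=1: a=1 ⇒ p=18, q=1
fundamental: x₁=18, y₁=1  (since 324 − 323·1 = 1)
(18+1√323)^2 = 647 + 36√323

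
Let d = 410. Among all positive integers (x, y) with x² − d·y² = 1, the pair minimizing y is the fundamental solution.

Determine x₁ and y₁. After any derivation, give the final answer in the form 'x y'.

81 4

√410 → a₀=20, period (4,40); ℓ=2 even so k=1
k=0  a_k=20  p_k/q_k = 20/1
k=1  a_k=4  p_k/q_k = 81/4
fundamental: x₁=81, y₁=4  (since 6561 − 410·16 = 1)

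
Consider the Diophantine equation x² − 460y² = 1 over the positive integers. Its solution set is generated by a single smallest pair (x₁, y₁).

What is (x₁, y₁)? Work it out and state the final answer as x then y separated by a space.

2535751 118230

d=460: √d = [21; 2,4,3,1,2,10,2,1,3,4,2,42] (ℓ=12, even), read p_11/q_11
a_0=21:  p_0=21·1+0=21,  q_0=21·0+1=1
a_1=2:  p_1=2·21+1=43,  q_1=2·1+0=2
…
a_3=3:  p_3=3·193+43=622,  q_3=3·9+2=29
…
a_5=2:  p_5=2·815+622=2252,  q_5=2·38+29=105
…
a_7=2:  p_7=2·23335+2252=48922,  q_7=2·1088+105=2281
a_8=1:  p_8=1·48922+23335=72257,  q_8=1·2281+1088=3369
a_9=3:  p_9=3·72257+48922=265693,  q_9=3·3369+2281=12388
a_10=4:  p_10=4·265693+72257=1135029,  q_10=4·12388+3369=52921
a_11=2:  p_11=2·1135029+265693=2535751,  q_11=2·52921+12388=118230
fundamental: x₁=2535751, y₁=118230  (since 6430033134001 − 460·13978332900 = 1)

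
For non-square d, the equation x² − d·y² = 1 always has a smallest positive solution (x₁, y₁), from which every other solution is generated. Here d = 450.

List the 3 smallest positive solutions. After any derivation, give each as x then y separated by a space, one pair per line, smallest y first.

√450 → a₀=21, period (4,1,2,4,2,1,4,42); ℓ=8 even so k=7
a_0=21:  p_0=21·1+0=21,  q_0=21·0+1=1
a_1=4:  p_1=4·21+1=85,  q_1=4·1+0=4
a_2=1:  p_2=1·85+21=106,  q_2=1·4+1=5
…
a_5=2:  p_5=2·1294+297=2885,  q_5=2·61+14=136
a_6=1:  p_6=1·2885+1294=4179,  q_6=1·136+61=197
a_7=4:  p_7=4·4179+2885=19601,  q_7=4·197+136=924
fundamental: x₁=19601, y₁=924  (since 384199201 − 450·853776 = 1)
(19601+924√450)^2 = 768398401 + 36222648√450
(19601+924√450)^3 = 30122754096401 + 1420000245972√450

19601 924
768398401 36222648
30122754096401 1420000245972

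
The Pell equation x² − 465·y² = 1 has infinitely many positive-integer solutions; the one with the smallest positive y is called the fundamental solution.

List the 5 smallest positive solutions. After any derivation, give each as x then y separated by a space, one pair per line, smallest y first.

15871 736
503777281 23362112
15990898437631 741560158368
507583097703505921 23538602523554944
16111702671313786506751 747162320561120874080

d=465: √d = [21; 1,1,3,2,2,2,3,1,1,42] (ℓ=10, even), read p_9/q_9
k=0  a_k=21  p_k/q_k = 21/1
…
k=3  a_k=3  p_k/q_k = 151/7
…
k=5  a_k=2  p_k/q_k = 841/39
k=6  a_k=2  p_k/q_k = 2027/94
…
k=8  a_k=1  p_k/q_k = 8949/415
k=9  a_k=1  p_k/q_k = 15871/736
(x₁, y₁) = (15871, 736);  15871² − 465·736² = 1 ✓
n=2: (15871,736)∘(15871,736) = (15871·15871+465·736·736, 15871·736+736·15871) = (503777281,23362112)
n=3: (503777281,23362112)∘(15871,736) = (15871·503777281+465·736·23362112, 15871·23362112+736·503777281) = (15990898437631,741560158368)
n=4: (15990898437631,741560158368)∘(15871,736) = (15871·15990898437631+465·736·741560158368, 15871·741560158368+736·15990898437631) = (507583097703505921,23538602523554944)
n=5: (507583097703505921,23538602523554944)∘(15871,736) = (15871·507583097703505921+465·736·23538602523554944, 15871·23538602523554944+736·507583097703505921) = (16111702671313786506751,747162320561120874080)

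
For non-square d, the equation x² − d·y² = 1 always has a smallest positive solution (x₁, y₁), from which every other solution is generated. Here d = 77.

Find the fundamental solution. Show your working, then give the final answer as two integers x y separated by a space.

351 40

√77 = [8; 1,3,2,3,1,16, …], period ℓ=6 (even) → k=5
k=0  a_k=8  p_k/q_k = 8/1
k=1  a_k=1  p_k/q_k = 9/1
k=2  a_k=3  p_k/q_k = 35/4
k=3  a_k=2  p_k/q_k = 79/9
k=4  a_k=3  p_k/q_k = 272/31
k=5  a_k=1  p_k/q_k = 351/40
fundamental: x₁=351, y₁=40  (since 123201 − 77·1600 = 1)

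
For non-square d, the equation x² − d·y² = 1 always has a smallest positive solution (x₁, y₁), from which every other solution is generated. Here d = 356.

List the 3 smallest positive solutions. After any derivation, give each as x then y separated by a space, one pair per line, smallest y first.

√356 = [18; 1,6,1,1,2,…,6,1,36, …], period ℓ=14 (even) → k=13
i=0: a=18 ⇒ p=18, q=1
…
i=2: a=6 ⇒ p=132, q=7
…
i=4: a=1 ⇒ p=283, q=15
i=5: a=2 ⇒ p=717, q=38
i=6: a=1 ⇒ p=1000, q=53
…
i=8: a=1 ⇒ p=9717, q=515
i=9: a=2 ⇒ p=28151, q=1492
i=10: a=1 ⇒ p=37868, q=2007
…
i=12: a=6 ⇒ p=433982, q=23001
i=13: a=1 ⇒ p=500001, q=26500
→ (500001, 26500).  Check: 500001²=250001000001, 356·26500²=250001000000, difference 1.
(x_2, y_2) = (500001·500001 + 356·26500·26500, 500001·26500 + 26500·500001) = (500002000001, 26500053000)
(x_3, y_3) = (500001·500002000001 + 356·26500·26500053000, 500001·26500053000 + 26500·500002000001) = (500003000004500001, 26500106000079500)

500001 26500
500002000001 26500053000
500003000004500001 26500106000079500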